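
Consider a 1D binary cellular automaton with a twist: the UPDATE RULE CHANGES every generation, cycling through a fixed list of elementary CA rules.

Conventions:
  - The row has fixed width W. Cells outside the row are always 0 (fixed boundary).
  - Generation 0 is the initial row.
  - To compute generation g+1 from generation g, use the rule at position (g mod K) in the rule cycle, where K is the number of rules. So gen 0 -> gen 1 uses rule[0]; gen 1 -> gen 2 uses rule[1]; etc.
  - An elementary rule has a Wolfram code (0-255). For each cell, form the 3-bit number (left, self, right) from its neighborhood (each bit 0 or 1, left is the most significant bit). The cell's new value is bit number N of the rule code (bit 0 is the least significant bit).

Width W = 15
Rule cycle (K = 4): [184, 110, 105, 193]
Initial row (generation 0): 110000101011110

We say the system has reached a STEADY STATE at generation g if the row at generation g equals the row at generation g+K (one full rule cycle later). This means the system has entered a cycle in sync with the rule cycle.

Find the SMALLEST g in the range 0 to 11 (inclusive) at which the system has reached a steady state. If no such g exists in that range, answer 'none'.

Answer: none

Derivation:
Gen 0: 110000101011110
Gen 1 (rule 184): 101000010111101
Gen 2 (rule 110): 111000111100111
Gen 3 (rule 105): 101010100100101
Gen 4 (rule 193): 000000000000000
Gen 5 (rule 184): 000000000000000
Gen 6 (rule 110): 000000000000000
Gen 7 (rule 105): 111111111111111
Gen 8 (rule 193): 011111111111111
Gen 9 (rule 184): 011111111111110
Gen 10 (rule 110): 110000000000010
Gen 11 (rule 105): 110111111111000
Gen 12 (rule 193): 010011111111011
Gen 13 (rule 184): 001011111110110
Gen 14 (rule 110): 011110000011110
Gen 15 (rule 105): 010010111010010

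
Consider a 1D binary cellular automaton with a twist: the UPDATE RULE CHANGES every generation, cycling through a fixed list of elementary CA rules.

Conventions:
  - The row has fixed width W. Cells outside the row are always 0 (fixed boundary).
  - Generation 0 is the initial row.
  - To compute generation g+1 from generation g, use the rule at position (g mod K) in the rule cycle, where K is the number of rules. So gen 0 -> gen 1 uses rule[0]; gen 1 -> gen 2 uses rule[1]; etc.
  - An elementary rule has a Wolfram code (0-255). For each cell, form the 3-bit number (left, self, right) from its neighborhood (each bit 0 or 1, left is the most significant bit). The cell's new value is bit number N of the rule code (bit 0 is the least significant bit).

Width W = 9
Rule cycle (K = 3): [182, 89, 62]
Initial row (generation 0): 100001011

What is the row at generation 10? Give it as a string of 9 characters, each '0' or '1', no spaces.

Gen 0: 100001011
Gen 1 (rule 182): 110011100
Gen 2 (rule 89): 111010111
Gen 3 (rule 62): 100111100
Gen 4 (rule 182): 111011010
Gen 5 (rule 89): 101011001
Gen 6 (rule 62): 111110111
Gen 7 (rule 182): 011101010
Gen 8 (rule 89): 010100001
Gen 9 (rule 62): 111110011
Gen 10 (rule 182): 011101100

Answer: 011101100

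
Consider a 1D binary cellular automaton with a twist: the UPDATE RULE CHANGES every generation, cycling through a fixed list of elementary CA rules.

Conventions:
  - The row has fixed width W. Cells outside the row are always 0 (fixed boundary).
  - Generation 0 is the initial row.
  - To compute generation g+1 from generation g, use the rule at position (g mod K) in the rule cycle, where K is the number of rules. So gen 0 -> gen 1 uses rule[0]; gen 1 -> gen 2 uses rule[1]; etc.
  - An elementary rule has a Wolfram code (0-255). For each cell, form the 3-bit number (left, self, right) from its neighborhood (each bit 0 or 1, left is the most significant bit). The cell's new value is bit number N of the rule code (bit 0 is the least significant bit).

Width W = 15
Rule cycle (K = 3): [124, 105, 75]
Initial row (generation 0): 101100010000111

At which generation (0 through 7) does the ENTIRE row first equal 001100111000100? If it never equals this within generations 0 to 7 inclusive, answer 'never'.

Answer: 3

Derivation:
Gen 0: 101100010000111
Gen 1 (rule 124): 111110011000101
Gen 2 (rule 105): 100010011010010
Gen 3 (rule 75): 001100111000100
Gen 4 (rule 124): 001110101100110
Gen 5 (rule 105): 101011011100110
Gen 6 (rule 75): 000011010101110
Gen 7 (rule 124): 000011111111011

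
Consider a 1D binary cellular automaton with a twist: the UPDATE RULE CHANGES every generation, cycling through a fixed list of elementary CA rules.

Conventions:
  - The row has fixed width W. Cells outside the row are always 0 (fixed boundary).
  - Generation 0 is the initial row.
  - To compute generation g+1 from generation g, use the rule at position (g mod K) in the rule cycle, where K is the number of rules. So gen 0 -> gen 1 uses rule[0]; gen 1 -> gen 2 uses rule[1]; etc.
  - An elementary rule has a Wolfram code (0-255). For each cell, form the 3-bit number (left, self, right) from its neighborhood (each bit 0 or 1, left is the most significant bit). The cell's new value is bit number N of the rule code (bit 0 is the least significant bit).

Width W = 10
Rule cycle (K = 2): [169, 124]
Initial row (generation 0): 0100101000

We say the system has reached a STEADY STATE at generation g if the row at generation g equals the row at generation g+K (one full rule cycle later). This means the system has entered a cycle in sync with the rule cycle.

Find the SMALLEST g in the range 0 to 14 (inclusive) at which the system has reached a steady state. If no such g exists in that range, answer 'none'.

Answer: none

Derivation:
Gen 0: 0100101000
Gen 1 (rule 169): 0000010011
Gen 2 (rule 124): 0000011011
Gen 3 (rule 169): 1111010110
Gen 4 (rule 124): 1001111111
Gen 5 (rule 169): 0001111110
Gen 6 (rule 124): 0001000011
Gen 7 (rule 169): 1100011010
Gen 8 (rule 124): 1110011111
Gen 9 (rule 169): 1100011110
Gen 10 (rule 124): 1110010011
Gen 11 (rule 169): 1100000010
Gen 12 (rule 124): 1110000011
Gen 13 (rule 169): 1100111010
Gen 14 (rule 124): 1110101111
Gen 15 (rule 169): 1101011110
Gen 16 (rule 124): 1111110011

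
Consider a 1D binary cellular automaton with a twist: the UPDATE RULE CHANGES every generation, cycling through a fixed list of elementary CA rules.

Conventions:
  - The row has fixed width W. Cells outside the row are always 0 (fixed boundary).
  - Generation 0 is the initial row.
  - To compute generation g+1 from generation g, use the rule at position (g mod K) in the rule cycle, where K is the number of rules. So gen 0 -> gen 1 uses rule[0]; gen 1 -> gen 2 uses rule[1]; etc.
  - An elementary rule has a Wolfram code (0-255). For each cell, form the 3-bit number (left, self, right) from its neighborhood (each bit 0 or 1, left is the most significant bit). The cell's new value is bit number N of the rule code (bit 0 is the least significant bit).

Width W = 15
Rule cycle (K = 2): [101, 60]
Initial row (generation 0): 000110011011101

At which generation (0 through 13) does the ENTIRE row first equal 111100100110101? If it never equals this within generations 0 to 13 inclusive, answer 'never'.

Answer: 6

Derivation:
Gen 0: 000110011011101
Gen 1 (rule 101): 110010001100111
Gen 2 (rule 60): 101011001010100
Gen 3 (rule 101): 111101001111101
Gen 4 (rule 60): 100011101000011
Gen 5 (rule 101): 101000111011001
Gen 6 (rule 60): 111100100110101
Gen 7 (rule 101): 000100100011111
Gen 8 (rule 60): 000110110010000
Gen 9 (rule 101): 110011010010111
Gen 10 (rule 60): 101010111011100
Gen 11 (rule 101): 111111001100101
Gen 12 (rule 60): 100000101010111
Gen 13 (rule 101): 101110111111001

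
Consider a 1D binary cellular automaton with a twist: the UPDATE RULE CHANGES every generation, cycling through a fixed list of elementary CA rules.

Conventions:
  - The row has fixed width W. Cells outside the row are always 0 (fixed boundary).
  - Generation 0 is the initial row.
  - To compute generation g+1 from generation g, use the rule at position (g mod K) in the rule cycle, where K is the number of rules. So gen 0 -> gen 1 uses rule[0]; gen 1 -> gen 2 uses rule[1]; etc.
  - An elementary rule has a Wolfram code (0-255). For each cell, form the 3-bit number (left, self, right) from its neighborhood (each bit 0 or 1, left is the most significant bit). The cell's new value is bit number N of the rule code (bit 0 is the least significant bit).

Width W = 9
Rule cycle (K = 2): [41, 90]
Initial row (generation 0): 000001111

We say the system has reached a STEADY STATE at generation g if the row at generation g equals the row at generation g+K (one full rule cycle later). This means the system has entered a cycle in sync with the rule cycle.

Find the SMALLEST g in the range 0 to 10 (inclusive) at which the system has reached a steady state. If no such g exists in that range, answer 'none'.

Answer: 9

Derivation:
Gen 0: 000001111
Gen 1 (rule 41): 111101000
Gen 2 (rule 90): 100100100
Gen 3 (rule 41): 000000001
Gen 4 (rule 90): 000000010
Gen 5 (rule 41): 111111000
Gen 6 (rule 90): 100001100
Gen 7 (rule 41): 001101001
Gen 8 (rule 90): 011100110
Gen 9 (rule 41): 010000100
Gen 10 (rule 90): 101001010
Gen 11 (rule 41): 010000100
Gen 12 (rule 90): 101001010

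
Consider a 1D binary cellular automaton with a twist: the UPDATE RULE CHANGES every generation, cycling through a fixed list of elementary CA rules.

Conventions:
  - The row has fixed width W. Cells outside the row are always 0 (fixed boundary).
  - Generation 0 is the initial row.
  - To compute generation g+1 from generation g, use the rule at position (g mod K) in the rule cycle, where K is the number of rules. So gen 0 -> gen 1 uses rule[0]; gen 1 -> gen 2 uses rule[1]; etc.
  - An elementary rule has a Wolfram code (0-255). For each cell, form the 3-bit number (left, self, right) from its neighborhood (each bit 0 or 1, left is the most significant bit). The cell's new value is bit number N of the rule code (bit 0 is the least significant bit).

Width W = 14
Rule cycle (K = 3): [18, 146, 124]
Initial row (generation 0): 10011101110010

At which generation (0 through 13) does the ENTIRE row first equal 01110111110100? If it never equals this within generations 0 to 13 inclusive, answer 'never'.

Answer: never

Derivation:
Gen 0: 10011101110010
Gen 1 (rule 18): 01100000001101
Gen 2 (rule 146): 10010000010000
Gen 3 (rule 124): 11011000011000
Gen 4 (rule 18): 00000100100100
Gen 5 (rule 146): 00001011011010
Gen 6 (rule 124): 00001111111111
Gen 7 (rule 18): 00010000000000
Gen 8 (rule 146): 00101000000000
Gen 9 (rule 124): 00111100000000
Gen 10 (rule 18): 01000010000000
Gen 11 (rule 146): 10100101000000
Gen 12 (rule 124): 11110111100000
Gen 13 (rule 18): 00000000010000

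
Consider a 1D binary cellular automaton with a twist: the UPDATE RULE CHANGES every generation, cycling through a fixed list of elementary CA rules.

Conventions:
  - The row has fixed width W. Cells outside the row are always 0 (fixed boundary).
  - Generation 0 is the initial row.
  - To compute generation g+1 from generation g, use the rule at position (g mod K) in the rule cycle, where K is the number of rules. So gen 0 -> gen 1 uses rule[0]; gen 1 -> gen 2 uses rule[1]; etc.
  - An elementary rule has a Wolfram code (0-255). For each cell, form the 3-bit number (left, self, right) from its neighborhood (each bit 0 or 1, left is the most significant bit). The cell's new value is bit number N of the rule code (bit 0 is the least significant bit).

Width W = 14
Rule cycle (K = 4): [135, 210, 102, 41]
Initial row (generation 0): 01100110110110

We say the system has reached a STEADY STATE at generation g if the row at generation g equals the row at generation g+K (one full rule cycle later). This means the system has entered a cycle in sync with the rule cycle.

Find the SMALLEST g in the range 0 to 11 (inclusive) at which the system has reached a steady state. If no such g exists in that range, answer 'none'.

Answer: none

Derivation:
Gen 0: 01100110110110
Gen 1 (rule 135): 10001000000000
Gen 2 (rule 210): 01010100000000
Gen 3 (rule 102): 11111100000000
Gen 4 (rule 41): 10000001111111
Gen 5 (rule 135): 10111110111110
Gen 6 (rule 210): 00011110011111
Gen 7 (rule 102): 00100010100001
Gen 8 (rule 41): 10001001001100
Gen 9 (rule 135): 10111011010001
Gen 10 (rule 210): 00011001001010
Gen 11 (rule 102): 00101011011110
Gen 12 (rule 41): 10010110110000
Gen 13 (rule 135): 10110000000111
Gen 14 (rule 210): 00011000001011
Gen 15 (rule 102): 00101000011101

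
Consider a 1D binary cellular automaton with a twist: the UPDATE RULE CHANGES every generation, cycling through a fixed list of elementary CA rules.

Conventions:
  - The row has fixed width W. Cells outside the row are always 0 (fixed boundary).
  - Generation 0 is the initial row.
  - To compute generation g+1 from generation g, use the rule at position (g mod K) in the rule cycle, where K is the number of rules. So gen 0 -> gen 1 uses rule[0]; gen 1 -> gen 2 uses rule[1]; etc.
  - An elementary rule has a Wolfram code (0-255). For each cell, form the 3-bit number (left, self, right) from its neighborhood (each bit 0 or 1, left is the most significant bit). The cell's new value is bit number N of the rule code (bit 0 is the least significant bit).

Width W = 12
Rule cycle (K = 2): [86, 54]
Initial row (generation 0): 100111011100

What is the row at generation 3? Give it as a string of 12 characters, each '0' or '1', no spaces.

Answer: 001000101111

Derivation:
Gen 0: 100111011100
Gen 1 (rule 86): 111001000110
Gen 2 (rule 54): 000111101001
Gen 3 (rule 86): 001000101111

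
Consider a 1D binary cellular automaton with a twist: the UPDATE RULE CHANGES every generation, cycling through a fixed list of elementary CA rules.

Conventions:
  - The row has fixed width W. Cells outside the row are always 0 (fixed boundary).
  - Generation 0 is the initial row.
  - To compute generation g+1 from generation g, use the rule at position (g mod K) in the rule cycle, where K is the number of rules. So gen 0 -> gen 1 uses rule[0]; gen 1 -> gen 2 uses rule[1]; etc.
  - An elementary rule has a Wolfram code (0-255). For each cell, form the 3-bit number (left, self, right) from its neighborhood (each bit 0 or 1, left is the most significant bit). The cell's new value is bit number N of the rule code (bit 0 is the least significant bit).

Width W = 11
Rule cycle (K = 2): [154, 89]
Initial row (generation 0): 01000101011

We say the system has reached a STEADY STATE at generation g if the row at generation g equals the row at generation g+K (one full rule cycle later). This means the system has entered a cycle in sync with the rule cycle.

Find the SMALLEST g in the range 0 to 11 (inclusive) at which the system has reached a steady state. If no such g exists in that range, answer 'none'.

Gen 0: 01000101011
Gen 1 (rule 154): 10101000010
Gen 2 (rule 89): 00000111001
Gen 3 (rule 154): 00001110110
Gen 4 (rule 89): 11101010111
Gen 5 (rule 154): 11000000110
Gen 6 (rule 89): 11111110111
Gen 7 (rule 154): 11111100110
Gen 8 (rule 89): 10000110111
Gen 9 (rule 154): 01001100110
Gen 10 (rule 89): 00101110111
Gen 11 (rule 154): 01001100110
Gen 12 (rule 89): 00101110111
Gen 13 (rule 154): 01001100110

Answer: 9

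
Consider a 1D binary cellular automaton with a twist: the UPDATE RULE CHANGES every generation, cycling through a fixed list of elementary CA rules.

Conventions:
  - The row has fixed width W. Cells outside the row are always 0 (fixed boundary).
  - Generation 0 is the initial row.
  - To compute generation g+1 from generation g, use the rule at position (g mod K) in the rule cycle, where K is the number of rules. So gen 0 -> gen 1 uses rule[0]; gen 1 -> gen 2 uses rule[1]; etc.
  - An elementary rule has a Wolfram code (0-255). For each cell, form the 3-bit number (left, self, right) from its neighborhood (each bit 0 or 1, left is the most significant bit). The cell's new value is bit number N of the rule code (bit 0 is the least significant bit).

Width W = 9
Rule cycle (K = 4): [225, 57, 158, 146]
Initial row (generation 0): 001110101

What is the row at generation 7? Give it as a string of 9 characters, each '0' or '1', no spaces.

Answer: 111111101

Derivation:
Gen 0: 001110101
Gen 1 (rule 225): 100111010
Gen 2 (rule 57): 010100101
Gen 3 (rule 158): 110111101
Gen 4 (rule 146): 000011000
Gen 5 (rule 225): 111001011
Gen 6 (rule 57): 100100110
Gen 7 (rule 158): 111111101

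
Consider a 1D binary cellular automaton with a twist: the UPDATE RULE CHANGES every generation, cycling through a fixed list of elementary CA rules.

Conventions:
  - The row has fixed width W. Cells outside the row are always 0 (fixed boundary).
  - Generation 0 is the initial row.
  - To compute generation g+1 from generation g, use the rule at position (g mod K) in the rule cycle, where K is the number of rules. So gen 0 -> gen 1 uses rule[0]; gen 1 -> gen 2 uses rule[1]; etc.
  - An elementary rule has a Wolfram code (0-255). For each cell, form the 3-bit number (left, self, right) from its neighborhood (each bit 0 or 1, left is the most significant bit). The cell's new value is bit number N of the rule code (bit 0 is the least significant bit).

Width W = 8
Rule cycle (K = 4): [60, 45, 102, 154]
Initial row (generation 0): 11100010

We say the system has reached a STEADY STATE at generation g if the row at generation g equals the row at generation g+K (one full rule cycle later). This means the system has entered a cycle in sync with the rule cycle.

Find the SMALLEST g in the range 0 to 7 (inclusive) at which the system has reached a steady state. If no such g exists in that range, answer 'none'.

Answer: none

Derivation:
Gen 0: 11100010
Gen 1 (rule 60): 10010011
Gen 2 (rule 45): 10010010
Gen 3 (rule 102): 10110110
Gen 4 (rule 154): 00100101
Gen 5 (rule 60): 00110111
Gen 6 (rule 45): 10101100
Gen 7 (rule 102): 11110100
Gen 8 (rule 154): 11100010
Gen 9 (rule 60): 10010011
Gen 10 (rule 45): 10010010
Gen 11 (rule 102): 10110110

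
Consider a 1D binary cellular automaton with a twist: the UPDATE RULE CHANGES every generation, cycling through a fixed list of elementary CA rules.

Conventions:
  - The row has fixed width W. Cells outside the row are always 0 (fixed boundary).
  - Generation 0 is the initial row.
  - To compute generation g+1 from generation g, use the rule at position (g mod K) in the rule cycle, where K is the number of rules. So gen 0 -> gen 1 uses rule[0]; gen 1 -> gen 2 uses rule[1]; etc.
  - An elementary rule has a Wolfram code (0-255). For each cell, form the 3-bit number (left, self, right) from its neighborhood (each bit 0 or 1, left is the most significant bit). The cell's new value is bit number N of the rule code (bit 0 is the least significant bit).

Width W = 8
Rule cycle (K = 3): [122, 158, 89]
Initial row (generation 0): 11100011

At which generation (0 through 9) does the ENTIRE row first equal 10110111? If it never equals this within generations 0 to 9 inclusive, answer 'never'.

Gen 0: 11100011
Gen 1 (rule 122): 10110111
Gen 2 (rule 158): 10100110
Gen 3 (rule 89): 00010111
Gen 4 (rule 122): 00101101
Gen 5 (rule 158): 01101001
Gen 6 (rule 89): 01100100
Gen 7 (rule 122): 11111010
Gen 8 (rule 158): 11110011
Gen 9 (rule 89): 10011011

Answer: 1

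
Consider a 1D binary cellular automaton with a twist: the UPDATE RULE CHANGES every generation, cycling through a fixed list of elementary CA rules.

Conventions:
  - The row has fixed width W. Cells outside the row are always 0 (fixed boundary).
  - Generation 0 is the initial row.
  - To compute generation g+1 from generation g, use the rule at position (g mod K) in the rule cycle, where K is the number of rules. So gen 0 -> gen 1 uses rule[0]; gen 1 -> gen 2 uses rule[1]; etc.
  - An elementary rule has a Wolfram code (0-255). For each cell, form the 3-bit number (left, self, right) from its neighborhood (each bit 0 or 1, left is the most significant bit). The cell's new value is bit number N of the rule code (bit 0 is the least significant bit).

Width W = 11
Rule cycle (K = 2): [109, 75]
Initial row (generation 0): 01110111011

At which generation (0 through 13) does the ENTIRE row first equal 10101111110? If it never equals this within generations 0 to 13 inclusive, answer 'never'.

Gen 0: 01110111011
Gen 1 (rule 109): 01011101111
Gen 2 (rule 75): 10010101001
Gen 3 (rule 109): 10011111001
Gen 4 (rule 75): 00110001010
Gen 5 (rule 109): 10110101110
Gen 6 (rule 75): 00110001010
Gen 7 (rule 109): 10110101110
Gen 8 (rule 75): 00110001010
Gen 9 (rule 109): 10110101110
Gen 10 (rule 75): 00110001010
Gen 11 (rule 109): 10110101110
Gen 12 (rule 75): 00110001010
Gen 13 (rule 109): 10110101110

Answer: never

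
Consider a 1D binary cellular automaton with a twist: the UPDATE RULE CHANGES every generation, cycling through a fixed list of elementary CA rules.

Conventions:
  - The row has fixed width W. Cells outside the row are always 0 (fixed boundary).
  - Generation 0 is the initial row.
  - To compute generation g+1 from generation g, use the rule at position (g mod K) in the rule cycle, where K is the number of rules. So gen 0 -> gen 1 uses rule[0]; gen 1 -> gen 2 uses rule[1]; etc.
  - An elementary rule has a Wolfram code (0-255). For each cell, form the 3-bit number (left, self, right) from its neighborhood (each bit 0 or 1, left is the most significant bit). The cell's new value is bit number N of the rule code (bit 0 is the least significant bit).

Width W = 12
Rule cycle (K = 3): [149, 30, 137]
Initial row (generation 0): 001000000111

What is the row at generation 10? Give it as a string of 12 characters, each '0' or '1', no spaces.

Gen 0: 001000000111
Gen 1 (rule 149): 101111110010
Gen 2 (rule 30): 101000001111
Gen 3 (rule 137): 000011101110
Gen 4 (rule 149): 111001000101
Gen 5 (rule 30): 100111101101
Gen 6 (rule 137): 000111001000
Gen 7 (rule 149): 110010101111
Gen 8 (rule 30): 101110101000
Gen 9 (rule 137): 001100000011
Gen 10 (rule 149): 100011111000

Answer: 100011111000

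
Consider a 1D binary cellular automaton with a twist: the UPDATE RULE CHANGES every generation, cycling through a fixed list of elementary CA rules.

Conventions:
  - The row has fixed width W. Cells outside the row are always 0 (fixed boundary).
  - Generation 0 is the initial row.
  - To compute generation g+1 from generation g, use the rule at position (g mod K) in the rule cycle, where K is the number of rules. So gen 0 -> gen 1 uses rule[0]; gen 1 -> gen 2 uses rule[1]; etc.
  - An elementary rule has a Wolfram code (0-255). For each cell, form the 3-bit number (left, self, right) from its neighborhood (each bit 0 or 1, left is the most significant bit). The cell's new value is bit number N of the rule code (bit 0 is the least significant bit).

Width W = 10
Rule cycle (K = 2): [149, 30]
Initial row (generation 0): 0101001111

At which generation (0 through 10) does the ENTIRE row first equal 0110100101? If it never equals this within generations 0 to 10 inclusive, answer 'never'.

Gen 0: 0101001111
Gen 1 (rule 149): 0101100110
Gen 2 (rule 30): 1101011101
Gen 3 (rule 149): 0001001001
Gen 4 (rule 30): 0011111111
Gen 5 (rule 149): 1001111110
Gen 6 (rule 30): 1111000001
Gen 7 (rule 149): 0110111101
Gen 8 (rule 30): 1100100001
Gen 9 (rule 149): 0010111101
Gen 10 (rule 30): 0110100001

Answer: never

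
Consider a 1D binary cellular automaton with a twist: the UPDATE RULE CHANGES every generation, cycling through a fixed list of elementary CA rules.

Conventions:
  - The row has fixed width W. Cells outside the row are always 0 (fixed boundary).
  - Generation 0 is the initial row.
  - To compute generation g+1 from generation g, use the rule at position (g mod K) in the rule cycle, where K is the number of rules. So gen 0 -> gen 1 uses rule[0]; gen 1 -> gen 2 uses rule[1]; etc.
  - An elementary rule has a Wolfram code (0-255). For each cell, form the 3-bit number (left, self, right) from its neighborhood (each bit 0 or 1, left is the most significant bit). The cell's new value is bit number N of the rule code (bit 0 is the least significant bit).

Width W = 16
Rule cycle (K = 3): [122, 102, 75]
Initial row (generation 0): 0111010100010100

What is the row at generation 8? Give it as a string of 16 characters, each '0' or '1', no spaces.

Answer: 0011110100010010

Derivation:
Gen 0: 0111010100010100
Gen 1 (rule 122): 1101101010101010
Gen 2 (rule 102): 0110111111111110
Gen 3 (rule 75): 1110100000000010
Gen 4 (rule 122): 1011010000000101
Gen 5 (rule 102): 1101110000001111
Gen 6 (rule 75): 1101010111111001
Gen 7 (rule 122): 1110101100001110
Gen 8 (rule 102): 0011110100010010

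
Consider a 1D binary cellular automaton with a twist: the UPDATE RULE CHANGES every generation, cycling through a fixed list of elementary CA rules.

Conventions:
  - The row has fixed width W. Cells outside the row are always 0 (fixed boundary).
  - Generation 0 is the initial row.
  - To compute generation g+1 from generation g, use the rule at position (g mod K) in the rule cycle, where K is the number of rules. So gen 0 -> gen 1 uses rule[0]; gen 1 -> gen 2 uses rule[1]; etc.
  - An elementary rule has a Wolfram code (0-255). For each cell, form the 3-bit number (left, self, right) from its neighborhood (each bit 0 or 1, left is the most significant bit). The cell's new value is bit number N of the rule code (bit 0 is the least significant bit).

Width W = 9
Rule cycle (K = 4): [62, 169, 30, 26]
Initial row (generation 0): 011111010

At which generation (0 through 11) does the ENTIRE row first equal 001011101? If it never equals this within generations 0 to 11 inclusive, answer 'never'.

Gen 0: 011111010
Gen 1 (rule 62): 110000111
Gen 2 (rule 169): 100110110
Gen 3 (rule 30): 111100101
Gen 4 (rule 26): 100011000
Gen 5 (rule 62): 110110100
Gen 6 (rule 169): 101101001
Gen 7 (rule 30): 101001111
Gen 8 (rule 26): 000111000
Gen 9 (rule 62): 001100100
Gen 10 (rule 169): 101000001
Gen 11 (rule 30): 101100011

Answer: never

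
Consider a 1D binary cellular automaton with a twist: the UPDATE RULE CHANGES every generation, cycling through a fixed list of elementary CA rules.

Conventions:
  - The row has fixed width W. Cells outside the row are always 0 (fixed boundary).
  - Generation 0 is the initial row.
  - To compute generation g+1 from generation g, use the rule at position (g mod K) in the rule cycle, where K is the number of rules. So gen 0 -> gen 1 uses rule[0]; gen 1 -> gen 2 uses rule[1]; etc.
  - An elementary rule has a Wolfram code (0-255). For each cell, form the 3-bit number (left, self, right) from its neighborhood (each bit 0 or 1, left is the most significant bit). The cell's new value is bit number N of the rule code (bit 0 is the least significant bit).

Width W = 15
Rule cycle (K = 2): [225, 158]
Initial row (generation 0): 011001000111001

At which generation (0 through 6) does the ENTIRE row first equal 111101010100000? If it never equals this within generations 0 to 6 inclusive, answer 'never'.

Gen 0: 011001000111001
Gen 1 (rule 225): 001000010011000
Gen 2 (rule 158): 011100111110100
Gen 3 (rule 225): 001100011111001
Gen 4 (rule 158): 011010111110111
Gen 5 (rule 225): 001101011111011
Gen 6 (rule 158): 011001011110010

Answer: never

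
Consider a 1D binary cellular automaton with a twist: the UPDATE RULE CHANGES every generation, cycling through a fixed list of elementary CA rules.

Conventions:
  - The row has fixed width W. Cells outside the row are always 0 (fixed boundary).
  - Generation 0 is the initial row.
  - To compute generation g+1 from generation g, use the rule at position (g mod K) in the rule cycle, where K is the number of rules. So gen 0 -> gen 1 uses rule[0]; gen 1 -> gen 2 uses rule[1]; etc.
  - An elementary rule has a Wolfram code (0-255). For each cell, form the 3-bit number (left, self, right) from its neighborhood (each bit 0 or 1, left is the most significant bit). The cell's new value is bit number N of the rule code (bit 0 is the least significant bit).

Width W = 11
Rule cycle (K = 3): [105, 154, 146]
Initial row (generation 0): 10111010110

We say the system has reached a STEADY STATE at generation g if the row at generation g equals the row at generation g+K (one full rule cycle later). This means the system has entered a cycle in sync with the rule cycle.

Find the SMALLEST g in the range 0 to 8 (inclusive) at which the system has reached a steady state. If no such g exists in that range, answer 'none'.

Gen 0: 10111010110
Gen 1 (rule 105): 01101101110
Gen 2 (rule 154): 11001001101
Gen 3 (rule 146): 00110110000
Gen 4 (rule 105): 10111110111
Gen 5 (rule 154): 00111100110
Gen 6 (rule 146): 01011011001
Gen 7 (rule 105): 00111111000
Gen 8 (rule 154): 01111110100
Gen 9 (rule 146): 10111100010
Gen 10 (rule 105): 01100101000
Gen 11 (rule 154): 11011000100

Answer: none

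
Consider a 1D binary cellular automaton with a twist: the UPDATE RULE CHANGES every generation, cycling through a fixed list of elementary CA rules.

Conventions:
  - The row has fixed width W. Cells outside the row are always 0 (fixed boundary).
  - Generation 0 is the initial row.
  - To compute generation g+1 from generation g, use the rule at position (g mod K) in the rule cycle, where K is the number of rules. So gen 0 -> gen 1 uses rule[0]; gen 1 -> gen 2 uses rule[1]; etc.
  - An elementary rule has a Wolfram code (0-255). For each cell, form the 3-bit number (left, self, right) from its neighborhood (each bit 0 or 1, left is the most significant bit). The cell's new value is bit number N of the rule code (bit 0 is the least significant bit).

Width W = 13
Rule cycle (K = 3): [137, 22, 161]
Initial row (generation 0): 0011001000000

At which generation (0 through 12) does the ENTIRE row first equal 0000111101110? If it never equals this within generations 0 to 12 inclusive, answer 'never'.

Answer: 11

Derivation:
Gen 0: 0011001000000
Gen 1 (rule 137): 1010000011111
Gen 2 (rule 22): 1011000100000
Gen 3 (rule 161): 0100010001111
Gen 4 (rule 137): 0001000101110
Gen 5 (rule 22): 0011101100001
Gen 6 (rule 161): 1001010001100
Gen 7 (rule 137): 0000000101001
Gen 8 (rule 22): 0000001101111
Gen 9 (rule 161): 1111100010110
Gen 10 (rule 137): 1111001000100
Gen 11 (rule 22): 0000111101110
Gen 12 (rule 161): 1110011010100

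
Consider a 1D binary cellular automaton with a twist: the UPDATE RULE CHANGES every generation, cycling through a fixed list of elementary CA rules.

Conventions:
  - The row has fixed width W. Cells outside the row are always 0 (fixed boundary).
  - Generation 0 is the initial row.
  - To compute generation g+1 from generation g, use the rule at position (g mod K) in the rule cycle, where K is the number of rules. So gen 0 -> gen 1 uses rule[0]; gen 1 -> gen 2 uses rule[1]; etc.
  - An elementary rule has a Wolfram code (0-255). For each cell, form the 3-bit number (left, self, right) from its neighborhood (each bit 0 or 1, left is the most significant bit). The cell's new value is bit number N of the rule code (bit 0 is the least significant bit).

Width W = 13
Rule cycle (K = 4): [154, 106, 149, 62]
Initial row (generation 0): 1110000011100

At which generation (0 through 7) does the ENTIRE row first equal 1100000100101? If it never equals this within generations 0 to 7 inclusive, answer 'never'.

Answer: never

Derivation:
Gen 0: 1110000011100
Gen 1 (rule 154): 1101000111010
Gen 2 (rule 106): 1110001101100
Gen 3 (rule 149): 0101100000011
Gen 4 (rule 62): 1111010000110
Gen 5 (rule 154): 1110001001101
Gen 6 (rule 106): 1010010011110
Gen 7 (rule 149): 1011011001101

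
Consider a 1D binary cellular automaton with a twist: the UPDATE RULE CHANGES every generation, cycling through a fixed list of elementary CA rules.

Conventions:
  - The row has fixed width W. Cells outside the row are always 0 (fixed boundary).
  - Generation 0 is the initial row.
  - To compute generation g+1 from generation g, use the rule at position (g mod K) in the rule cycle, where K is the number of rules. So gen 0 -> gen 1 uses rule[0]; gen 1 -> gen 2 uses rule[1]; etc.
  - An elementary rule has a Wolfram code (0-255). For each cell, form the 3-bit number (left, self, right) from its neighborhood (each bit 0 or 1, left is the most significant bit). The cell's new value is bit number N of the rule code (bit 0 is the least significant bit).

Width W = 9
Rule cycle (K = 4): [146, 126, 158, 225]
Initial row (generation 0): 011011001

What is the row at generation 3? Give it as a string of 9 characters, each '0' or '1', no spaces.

Answer: 101011110

Derivation:
Gen 0: 011011001
Gen 1 (rule 146): 100000110
Gen 2 (rule 126): 110001111
Gen 3 (rule 158): 101011110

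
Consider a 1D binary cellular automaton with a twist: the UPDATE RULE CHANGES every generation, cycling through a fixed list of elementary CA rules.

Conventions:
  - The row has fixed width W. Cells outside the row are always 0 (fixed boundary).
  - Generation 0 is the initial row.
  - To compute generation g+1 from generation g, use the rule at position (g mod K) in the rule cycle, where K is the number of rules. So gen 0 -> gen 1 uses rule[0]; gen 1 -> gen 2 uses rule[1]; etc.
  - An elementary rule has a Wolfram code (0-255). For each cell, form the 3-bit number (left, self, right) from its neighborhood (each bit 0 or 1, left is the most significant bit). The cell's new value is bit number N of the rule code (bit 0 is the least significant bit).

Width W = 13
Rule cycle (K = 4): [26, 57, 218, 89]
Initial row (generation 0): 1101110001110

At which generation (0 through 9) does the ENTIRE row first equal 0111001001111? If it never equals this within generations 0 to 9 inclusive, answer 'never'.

Answer: never

Derivation:
Gen 0: 1101110001110
Gen 1 (rule 26): 1001001011001
Gen 2 (rule 57): 0100100110100
Gen 3 (rule 218): 1011011110010
Gen 4 (rule 89): 0011010011001
Gen 5 (rule 26): 0110001110110
Gen 6 (rule 57): 0101101001101
Gen 7 (rule 218): 1001100111100
Gen 8 (rule 89): 0101110100111
Gen 9 (rule 26): 1001000011100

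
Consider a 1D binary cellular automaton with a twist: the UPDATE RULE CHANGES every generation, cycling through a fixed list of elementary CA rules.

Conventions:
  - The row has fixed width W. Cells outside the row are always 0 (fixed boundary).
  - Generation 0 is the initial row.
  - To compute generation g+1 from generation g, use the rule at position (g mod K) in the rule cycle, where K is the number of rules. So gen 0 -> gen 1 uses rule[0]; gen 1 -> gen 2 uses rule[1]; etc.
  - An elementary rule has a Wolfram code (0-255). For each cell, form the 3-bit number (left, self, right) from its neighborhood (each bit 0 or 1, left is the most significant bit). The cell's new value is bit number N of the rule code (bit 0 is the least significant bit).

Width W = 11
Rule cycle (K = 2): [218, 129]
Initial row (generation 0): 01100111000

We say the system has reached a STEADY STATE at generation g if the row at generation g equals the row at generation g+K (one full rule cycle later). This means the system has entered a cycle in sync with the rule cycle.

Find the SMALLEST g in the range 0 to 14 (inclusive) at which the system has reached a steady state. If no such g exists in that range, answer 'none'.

Gen 0: 01100111000
Gen 1 (rule 218): 11111111100
Gen 2 (rule 129): 01111111001
Gen 3 (rule 218): 11111111110
Gen 4 (rule 129): 01111111100
Gen 5 (rule 218): 11111111110
Gen 6 (rule 129): 01111111100
Gen 7 (rule 218): 11111111110
Gen 8 (rule 129): 01111111100
Gen 9 (rule 218): 11111111110
Gen 10 (rule 129): 01111111100
Gen 11 (rule 218): 11111111110
Gen 12 (rule 129): 01111111100
Gen 13 (rule 218): 11111111110
Gen 14 (rule 129): 01111111100
Gen 15 (rule 218): 11111111110
Gen 16 (rule 129): 01111111100

Answer: 3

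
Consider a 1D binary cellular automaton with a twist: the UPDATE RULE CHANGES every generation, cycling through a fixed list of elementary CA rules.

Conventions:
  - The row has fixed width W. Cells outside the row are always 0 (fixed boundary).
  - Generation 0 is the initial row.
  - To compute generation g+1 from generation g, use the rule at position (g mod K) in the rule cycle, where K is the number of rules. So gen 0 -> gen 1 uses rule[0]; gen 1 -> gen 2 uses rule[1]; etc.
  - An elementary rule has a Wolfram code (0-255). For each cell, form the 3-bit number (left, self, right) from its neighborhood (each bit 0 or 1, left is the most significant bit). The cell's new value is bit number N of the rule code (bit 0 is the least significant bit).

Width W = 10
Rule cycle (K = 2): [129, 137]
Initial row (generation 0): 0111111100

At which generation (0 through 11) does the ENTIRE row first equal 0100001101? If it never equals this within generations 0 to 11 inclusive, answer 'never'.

Answer: never

Derivation:
Gen 0: 0111111100
Gen 1 (rule 129): 0011111001
Gen 2 (rule 137): 1011110000
Gen 3 (rule 129): 0001100111
Gen 4 (rule 137): 1101000110
Gen 5 (rule 129): 0000010000
Gen 6 (rule 137): 1111000111
Gen 7 (rule 129): 0110010010
Gen 8 (rule 137): 0100000000
Gen 9 (rule 129): 0001111111
Gen 10 (rule 137): 1101111110
Gen 11 (rule 129): 0000111100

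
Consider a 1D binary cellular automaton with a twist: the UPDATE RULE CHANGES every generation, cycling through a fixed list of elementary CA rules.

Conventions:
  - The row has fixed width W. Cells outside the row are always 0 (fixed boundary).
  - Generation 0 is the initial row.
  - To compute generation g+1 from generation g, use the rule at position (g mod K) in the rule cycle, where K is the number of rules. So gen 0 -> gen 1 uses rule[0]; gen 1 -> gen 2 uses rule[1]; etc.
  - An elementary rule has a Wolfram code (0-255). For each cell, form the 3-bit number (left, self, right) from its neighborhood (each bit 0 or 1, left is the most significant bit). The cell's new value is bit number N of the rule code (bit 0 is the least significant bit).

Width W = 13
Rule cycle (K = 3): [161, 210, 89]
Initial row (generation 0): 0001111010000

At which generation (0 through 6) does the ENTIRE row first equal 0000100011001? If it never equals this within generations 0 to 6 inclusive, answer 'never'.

Gen 0: 0001111010000
Gen 1 (rule 161): 1100110100111
Gen 2 (rule 210): 0111010011011
Gen 3 (rule 89): 0101001011011
Gen 4 (rule 161): 0010000100100
Gen 5 (rule 210): 0101001011010
Gen 6 (rule 89): 0000100011001

Answer: 6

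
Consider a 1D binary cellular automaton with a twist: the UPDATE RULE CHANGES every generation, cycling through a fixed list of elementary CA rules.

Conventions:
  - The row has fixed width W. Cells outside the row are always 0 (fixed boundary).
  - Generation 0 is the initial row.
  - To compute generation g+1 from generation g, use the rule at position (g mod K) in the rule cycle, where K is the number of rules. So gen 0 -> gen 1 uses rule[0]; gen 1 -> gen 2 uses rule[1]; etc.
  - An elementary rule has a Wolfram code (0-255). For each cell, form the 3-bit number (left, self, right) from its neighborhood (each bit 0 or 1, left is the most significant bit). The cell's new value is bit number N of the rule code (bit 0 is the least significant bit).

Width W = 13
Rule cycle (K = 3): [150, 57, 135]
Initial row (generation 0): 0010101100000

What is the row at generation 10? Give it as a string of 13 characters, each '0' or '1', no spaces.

Answer: 1010110011011

Derivation:
Gen 0: 0010101100000
Gen 1 (rule 150): 0110100010000
Gen 2 (rule 57): 0101011001111
Gen 3 (rule 135): 1101000010110
Gen 4 (rule 150): 0001100110001
Gen 5 (rule 57): 1101010101100
Gen 6 (rule 135): 0001010100001
Gen 7 (rule 150): 0011010110011
Gen 8 (rule 57): 1010101101010
Gen 9 (rule 135): 1010100001010
Gen 10 (rule 150): 1010110011011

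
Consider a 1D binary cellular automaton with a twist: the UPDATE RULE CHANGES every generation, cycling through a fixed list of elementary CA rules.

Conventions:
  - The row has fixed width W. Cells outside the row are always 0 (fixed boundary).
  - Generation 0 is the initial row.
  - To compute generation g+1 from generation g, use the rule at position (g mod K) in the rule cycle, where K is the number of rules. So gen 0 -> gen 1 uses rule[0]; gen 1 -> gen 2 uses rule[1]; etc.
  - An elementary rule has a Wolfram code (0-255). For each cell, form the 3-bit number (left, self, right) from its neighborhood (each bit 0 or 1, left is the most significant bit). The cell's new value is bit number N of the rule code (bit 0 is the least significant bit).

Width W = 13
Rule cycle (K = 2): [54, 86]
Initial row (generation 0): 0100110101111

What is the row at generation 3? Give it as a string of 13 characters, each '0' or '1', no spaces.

Answer: 0010001100100

Derivation:
Gen 0: 0100110101111
Gen 1 (rule 54): 1111001110000
Gen 2 (rule 86): 0001110011000
Gen 3 (rule 54): 0010001100100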